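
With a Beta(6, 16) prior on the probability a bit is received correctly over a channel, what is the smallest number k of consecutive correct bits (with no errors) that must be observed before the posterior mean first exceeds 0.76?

After k correct bits and 0 errors the posterior is Beta(6+k, 16), with mean (6+k)/(6+16+k).
Set (6+k)/(22+k) > 0.76 and solve: k > (0.76·22 − 6)/(1 − 0.76) = 44.667.
The smallest integer exceeding 44.667 is 45, and checking k=45: (51)/(67) = 0.7612 > 0.76.

k = 45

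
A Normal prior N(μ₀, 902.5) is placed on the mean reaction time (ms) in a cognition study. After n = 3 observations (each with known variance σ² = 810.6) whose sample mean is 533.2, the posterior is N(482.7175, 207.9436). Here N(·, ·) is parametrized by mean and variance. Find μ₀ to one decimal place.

μ₀ = 314.1

The posterior mean is a precision-weighted average: μ_n = (τ₀μ₀ + τ_data·x̄)/(τ₀+τ_data), with τ₀=1/σ₀² and τ_data=n/σ².
Here τ₀ = 1/902.5 = 0.001108 and τ_data = 3/810.6 = 0.003701, so τ_n = 0.004809.
Rearranging for μ₀: μ₀ = (μ_n·τ_n − τ_data·x̄)/τ₀ = (482.7175·0.004809 − 0.003701·533.2) / 0.001108 = 0.348015/0.001108 ≈ 314.1.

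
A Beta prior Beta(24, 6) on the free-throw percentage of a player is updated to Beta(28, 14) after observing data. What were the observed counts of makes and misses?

Beta is conjugate to the binomial likelihood: posterior = Beta(a+s, b+f).
So s = 28 − 24 = 4 and f = 14 − 6 = 8.

4 makes and 8 misses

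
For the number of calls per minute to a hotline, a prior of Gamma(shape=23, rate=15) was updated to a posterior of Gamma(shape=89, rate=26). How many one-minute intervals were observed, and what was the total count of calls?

n = 11 one-minute intervals with total 66 calls

Gamma–Poisson conjugacy: posterior shape = α + Σxᵢ, posterior rate = β + n.
Matching: Σxᵢ = 89 − 23 = 66 and n = 26 − 15 = 11.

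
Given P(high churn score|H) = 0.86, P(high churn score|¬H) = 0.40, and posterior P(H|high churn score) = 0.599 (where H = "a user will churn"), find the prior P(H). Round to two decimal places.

Bayes' rule in odds form gives O(H|E) = O(H)·[P(E|H)/P(E|¬H)], hence O(H) = O(H|E)/LR.
Posterior odds = 0.599/(1−0.599) = 1.4938. LR = 0.86/0.40 = 2.1500.
Prior odds = 1.4938/2.1500 = 0.6948, so P(H) = 0.6948/(1+0.6948) ≈ 0.41.

P(H) = 0.41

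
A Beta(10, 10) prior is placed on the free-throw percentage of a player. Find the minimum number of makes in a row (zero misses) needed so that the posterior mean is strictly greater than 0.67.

k = 11

After k makes and 0 misses the posterior is Beta(10+k, 10), with mean (10+k)/(10+10+k).
Set (10+k)/(20+k) > 0.67 and solve: k > (0.67·20 − 10)/(1 − 0.67) = 10.303.
The smallest integer exceeding 10.303 is 11.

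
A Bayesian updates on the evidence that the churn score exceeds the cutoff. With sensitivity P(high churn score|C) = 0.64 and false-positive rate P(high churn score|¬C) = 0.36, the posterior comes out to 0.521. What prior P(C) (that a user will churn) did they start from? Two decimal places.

P(C) = 0.38

Bayes' rule in odds form gives O(C|E) = O(C)·[P(E|C)/P(E|¬C)], hence O(C) = O(C|E)/LR.
Posterior odds = 0.521/(1−0.521) = 1.0877. LR = 0.64/0.36 = 1.7778.
Prior odds = 1.0877/1.7778 = 0.6118, so P(C) = 0.6118/(1+0.6118) ≈ 0.38.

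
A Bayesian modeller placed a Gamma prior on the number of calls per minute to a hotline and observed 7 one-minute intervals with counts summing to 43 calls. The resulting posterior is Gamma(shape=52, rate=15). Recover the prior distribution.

Gamma(shape=9, rate=8)

A Gamma(α, β) prior (rate parametrization) on a Poisson rate with n observations summing to S gives posterior Gamma(α+S, β+n).
So α = 52 − 43 = 9 and β = 15 − 7 = 8.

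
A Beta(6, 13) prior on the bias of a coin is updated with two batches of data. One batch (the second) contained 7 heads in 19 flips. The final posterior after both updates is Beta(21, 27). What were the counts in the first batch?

Because Beta–binomial updating is additive in the counts, the combined data contributed (α_post−α_prior, β_post−β_prior) successes and failures.
Total across both batches: 21−6=15 heads, 27−13=14 tails.
Subtract the second batch: 15−7=8 heads and 14−12=2 tails.

8 heads and 2 tails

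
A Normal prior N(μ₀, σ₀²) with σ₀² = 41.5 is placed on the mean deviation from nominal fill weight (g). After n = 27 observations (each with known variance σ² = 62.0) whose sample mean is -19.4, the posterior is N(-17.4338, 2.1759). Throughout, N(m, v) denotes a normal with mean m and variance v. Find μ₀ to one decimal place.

μ₀ = 18.1

The posterior mean is a precision-weighted average: μ_n = (τ₀μ₀ + τ_data·x̄)/(τ₀+τ_data), with τ₀=1/σ₀² and τ_data=n/σ².
Here τ₀ = 1/41.5 = 0.024096 and τ_data = 27/62.0 = 0.435484, so τ_n = 0.459580.
Rearranging for μ₀: μ₀ = (μ_n·τ_n − τ_data·x̄)/τ₀ = (-17.4338·0.459580 − 0.435484·-19.4) / 0.024096 = 0.436164/0.024096 ≈ 18.1.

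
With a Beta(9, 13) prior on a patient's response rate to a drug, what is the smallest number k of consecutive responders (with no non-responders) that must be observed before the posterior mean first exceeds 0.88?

k = 87

After k responders and 0 non-responders the posterior is Beta(9+k, 13), with mean (9+k)/(9+13+k).
Set (9+k)/(22+k) > 0.88 and solve: k > (0.88·22 − 9)/(1 − 0.88) = 86.333.
The smallest integer exceeding 86.333 is 87.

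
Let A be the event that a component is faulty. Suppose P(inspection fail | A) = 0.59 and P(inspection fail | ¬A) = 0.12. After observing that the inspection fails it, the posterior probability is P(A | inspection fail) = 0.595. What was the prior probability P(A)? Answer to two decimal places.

P(A) = 0.23

Bayes' rule in odds form gives O(A|E) = O(A)·[P(E|A)/P(E|¬A)], hence O(A) = O(A|E)/LR.
Posterior odds = 0.595/(1−0.595) = 1.4691. LR = 0.59/0.12 = 4.9167.
Prior odds = 1.4691/4.9167 = 0.2988, so P(A) = 0.2988/(1+0.2988) ≈ 0.23.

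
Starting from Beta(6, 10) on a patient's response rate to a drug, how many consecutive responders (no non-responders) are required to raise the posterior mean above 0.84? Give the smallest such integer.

k = 47

After k responders and 0 non-responders the posterior is Beta(6+k, 10), with mean (6+k)/(6+10+k).
Set (6+k)/(16+k) > 0.84 and solve: k > (0.84·16 − 6)/(1 − 0.84) = 46.500.
The smallest integer exceeding 46.500 is 47.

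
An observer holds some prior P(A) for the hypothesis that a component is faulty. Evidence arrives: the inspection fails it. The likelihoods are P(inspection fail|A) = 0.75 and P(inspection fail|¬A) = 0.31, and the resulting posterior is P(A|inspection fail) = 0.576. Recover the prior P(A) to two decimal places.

P(A) = 0.36

In odds form, posterior odds = prior odds × likelihood ratio, so prior odds = posterior odds ÷ LR.
Posterior odds = 0.576/(1−0.576) = 1.3585. LR = 0.75/0.31 = 2.4194.
Prior odds = 1.3585/2.4194 = 0.5615, so P(A) = 0.5615/(1+0.5615) ≈ 0.36.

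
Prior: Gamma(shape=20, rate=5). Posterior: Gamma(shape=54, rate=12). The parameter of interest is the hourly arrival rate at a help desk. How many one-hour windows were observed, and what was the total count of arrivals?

A Gamma(α, β) prior (rate parametrization) on a Poisson rate with n observations summing to S gives posterior Gamma(α+S, β+n).
Matching: Σxᵢ = 54 − 20 = 34 and n = 12 − 5 = 7.

n = 7 one-hour windows with total 34 arrivals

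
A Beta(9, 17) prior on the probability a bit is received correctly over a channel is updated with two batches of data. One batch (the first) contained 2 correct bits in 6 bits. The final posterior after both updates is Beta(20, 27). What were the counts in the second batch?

9 correct bits and 6 errors

Because Beta–binomial updating is additive in the counts, the combined data contributed (α_post−α_prior, β_post−β_prior) successes and failures.
Total across both batches: 20−9=11 correct bits, 27−17=10 errors.
Subtract the first batch: 11−2=9 correct bits and 10−4=6 errors.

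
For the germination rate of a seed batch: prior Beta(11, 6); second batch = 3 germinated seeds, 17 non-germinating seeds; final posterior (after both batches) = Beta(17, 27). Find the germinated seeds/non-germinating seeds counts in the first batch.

3 germinated seeds and 4 non-germinating seeds

Because Beta–binomial updating is additive in the counts, the combined data contributed (α_post−α_prior, β_post−β_prior) successes and failures.
Total across both batches: 17−11=6 germinated seeds, 27−6=21 non-germinating seeds.
Subtract the second batch: 6−3=3 germinated seeds and 21−17=4 non-germinating seeds.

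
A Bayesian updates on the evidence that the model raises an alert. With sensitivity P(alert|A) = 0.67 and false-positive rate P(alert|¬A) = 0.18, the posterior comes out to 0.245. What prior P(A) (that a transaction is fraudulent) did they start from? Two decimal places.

P(A) = 0.08

Bayes' rule in odds form gives O(A|E) = O(A)·[P(E|A)/P(E|¬A)], hence O(A) = O(A|E)/LR.
Posterior odds = 0.245/(1−0.245) = 0.3245. LR = 0.67/0.18 = 3.7222.
Prior odds = 0.3245/3.7222 = 0.0872, so P(A) = 0.0872/(1+0.0872) ≈ 0.08.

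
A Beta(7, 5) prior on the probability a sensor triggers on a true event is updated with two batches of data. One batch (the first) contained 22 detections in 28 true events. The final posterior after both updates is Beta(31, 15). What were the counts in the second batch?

2 detections and 4 misses

Because Beta–binomial updating is additive in the counts, the combined data contributed (α_post−α_prior, β_post−β_prior) successes and failures.
Total across both batches: 31−7=24 detections, 15−5=10 misses.
Subtract the first batch: 24−22=2 detections and 10−6=4 misses.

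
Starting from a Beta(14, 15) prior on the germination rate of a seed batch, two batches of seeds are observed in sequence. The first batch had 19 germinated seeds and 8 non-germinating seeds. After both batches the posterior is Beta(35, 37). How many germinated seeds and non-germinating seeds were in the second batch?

2 germinated seeds and 14 non-germinating seeds

Because Beta–binomial updating is additive in the counts, the combined data contributed (α_post−α_prior, β_post−β_prior) successes and failures.
Total across both batches: 35−14=21 germinated seeds, 37−15=22 non-germinating seeds.
Subtract the first batch: 21−19=2 germinated seeds and 22−8=14 non-germinating seeds.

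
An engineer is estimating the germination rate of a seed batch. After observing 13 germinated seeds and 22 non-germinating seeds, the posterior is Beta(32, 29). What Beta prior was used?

A Beta(a, b) prior with s successes and f failures in binomial data gives a Beta(a+s, b+f) posterior.
So a = 32 − 13 = 19 and b = 29 − 22 = 7.

Beta(19, 7)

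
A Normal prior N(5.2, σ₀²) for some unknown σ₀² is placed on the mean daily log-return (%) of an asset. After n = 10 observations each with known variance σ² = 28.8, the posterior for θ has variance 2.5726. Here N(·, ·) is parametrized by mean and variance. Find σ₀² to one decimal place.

σ₀² = 24.1

Posterior precision equals prior precision plus data precision: 1/σ_n² = 1/σ₀² + n/σ².
So 1/σ₀² = 1/2.5726 − 10/28.8 = 0.388712 − 0.347222 = 0.041490.
Hence σ₀² = 1/0.041490 ≈ 24.1.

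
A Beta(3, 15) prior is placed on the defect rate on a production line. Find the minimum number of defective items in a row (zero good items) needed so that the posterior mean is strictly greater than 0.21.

k = 1

After k defective items and 0 good items the posterior is Beta(3+k, 15), with mean (3+k)/(3+15+k).
Set (3+k)/(18+k) > 0.21 and solve: k > (0.21·18 − 3)/(1 − 0.21) = 0.987.
The smallest integer exceeding 0.987 is 1.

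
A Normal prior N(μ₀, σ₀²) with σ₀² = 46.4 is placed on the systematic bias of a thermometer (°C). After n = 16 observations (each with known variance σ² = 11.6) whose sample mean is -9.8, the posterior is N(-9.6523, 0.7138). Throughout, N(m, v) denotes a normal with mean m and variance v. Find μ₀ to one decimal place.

The posterior mean is a precision-weighted average: μ_n = (τ₀μ₀ + τ_data·x̄)/(τ₀+τ_data), with τ₀=1/σ₀² and τ_data=n/σ².
Here τ₀ = 1/46.4 = 0.021552 and τ_data = 16/11.6 = 1.379310, so τ_n = 1.400862.
Rearranging for μ₀: μ₀ = (μ_n·τ_n − τ_data·x̄)/τ₀ = (-9.6523·1.400862 − 1.379310·-9.8) / 0.021552 = -0.004302/0.021552 ≈ -0.2.

μ₀ = -0.2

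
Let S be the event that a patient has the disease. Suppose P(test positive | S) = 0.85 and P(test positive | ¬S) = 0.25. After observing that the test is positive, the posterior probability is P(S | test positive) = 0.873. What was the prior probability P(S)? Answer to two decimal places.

Bayes' rule in odds form gives O(S|E) = O(S)·[P(E|S)/P(E|¬S)], hence O(S) = O(S|E)/LR.
Posterior odds = 0.873/(1−0.873) = 6.8740. LR = 0.85/0.25 = 3.4000.
Prior odds = 6.8740/3.4000 = 2.0218, so P(S) = 2.0218/(1+2.0218) ≈ 0.67.

P(S) = 0.67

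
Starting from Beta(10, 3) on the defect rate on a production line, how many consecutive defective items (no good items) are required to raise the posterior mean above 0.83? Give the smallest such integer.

After k defective items and 0 good items the posterior is Beta(10+k, 3), with mean (10+k)/(10+3+k).
Set (10+k)/(13+k) > 0.83 and solve: k > (0.83·13 − 10)/(1 − 0.83) = 4.647.
The smallest integer exceeding 4.647 is 5, and checking k=5: (15)/(18) = 0.8333 > 0.83.

k = 5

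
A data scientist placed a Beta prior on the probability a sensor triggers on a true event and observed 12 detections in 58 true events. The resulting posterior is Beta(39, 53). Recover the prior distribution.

Beta is conjugate to the binomial likelihood: posterior = Beta(α+s, β+f).
So α = 39 − 12 = 27 and β = 53 − 46 = 7.

Beta(27, 7)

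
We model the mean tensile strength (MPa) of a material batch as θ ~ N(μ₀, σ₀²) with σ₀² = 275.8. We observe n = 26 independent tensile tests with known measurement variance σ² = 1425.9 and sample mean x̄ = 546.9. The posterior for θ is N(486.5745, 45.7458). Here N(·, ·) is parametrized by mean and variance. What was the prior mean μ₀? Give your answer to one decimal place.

The posterior mean is a precision-weighted average: μ_n = (τ₀μ₀ + τ_data·x̄)/(τ₀+τ_data), with τ₀=1/σ₀² and τ_data=n/σ².
Here τ₀ = 1/275.8 = 0.003626 and τ_data = 26/1425.9 = 0.018234, so τ_n = 0.021860.
Rearranging for μ₀: μ₀ = (μ_n·τ_n − τ_data·x̄)/τ₀ = (486.5745·0.021860 − 0.018234·546.9) / 0.003626 = 0.664344/0.003626 ≈ 183.2.

μ₀ = 183.2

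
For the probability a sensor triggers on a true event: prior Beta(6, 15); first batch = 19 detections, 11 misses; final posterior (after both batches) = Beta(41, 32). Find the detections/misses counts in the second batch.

16 detections and 6 misses

Because Beta–binomial updating is additive in the counts, the combined data contributed (α_post−α_prior, β_post−β_prior) successes and failures.
Total across both batches: 41−6=35 detections, 32−15=17 misses.
Subtract the first batch: 35−19=16 detections and 17−11=6 misses.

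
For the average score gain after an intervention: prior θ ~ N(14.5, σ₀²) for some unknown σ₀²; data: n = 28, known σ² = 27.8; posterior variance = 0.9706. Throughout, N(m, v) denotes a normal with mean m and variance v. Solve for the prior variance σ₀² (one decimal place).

Posterior precision equals prior precision plus data precision: 1/σ_n² = 1/σ₀² + n/σ².
So 1/σ₀² = 1/0.9706 − 28/27.8 = 1.030291 − 1.007194 = 0.023097.
Hence σ₀² = 1/0.023097 ≈ 43.3.

σ₀² = 43.3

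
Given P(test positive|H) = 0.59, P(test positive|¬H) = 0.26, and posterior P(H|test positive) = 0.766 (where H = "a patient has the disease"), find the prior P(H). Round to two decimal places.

P(H) = 0.59

In odds form, posterior odds = prior odds × likelihood ratio, so prior odds = posterior odds ÷ LR.
Posterior odds = 0.766/(1−0.766) = 3.2735. LR = 0.59/0.26 = 2.2692.
Prior odds = 3.2735/2.2692 = 1.4426, so P(H) = 1.4426/(1+1.4426) ≈ 0.59.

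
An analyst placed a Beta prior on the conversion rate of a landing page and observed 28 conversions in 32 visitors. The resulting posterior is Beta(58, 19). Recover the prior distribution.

A Beta(α, β) prior with s successes and f failures in binomial data gives a Beta(α+s, β+f) posterior.
So α = 58 − 28 = 30 and β = 19 − 4 = 15.

Beta(30, 15)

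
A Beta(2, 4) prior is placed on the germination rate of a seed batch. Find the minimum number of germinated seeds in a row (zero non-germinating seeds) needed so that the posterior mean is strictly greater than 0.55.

k = 3

After k germinated seeds and 0 non-germinating seeds the posterior is Beta(2+k, 4), with mean (2+k)/(2+4+k).
Set (2+k)/(6+k) > 0.55 and solve: k > (0.55·6 − 2)/(1 − 0.55) = 2.889.
The smallest integer exceeding 2.889 is 3.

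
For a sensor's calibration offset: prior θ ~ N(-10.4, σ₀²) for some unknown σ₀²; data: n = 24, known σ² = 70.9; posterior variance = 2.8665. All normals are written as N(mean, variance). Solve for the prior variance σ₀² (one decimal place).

Posterior precision equals prior precision plus data precision: 1/σ_n² = 1/σ₀² + n/σ².
So 1/σ₀² = 1/2.8665 − 24/70.9 = 0.348857 − 0.338505 = 0.010352.
Hence σ₀² = 1/0.010352 ≈ 96.6.

σ₀² = 96.6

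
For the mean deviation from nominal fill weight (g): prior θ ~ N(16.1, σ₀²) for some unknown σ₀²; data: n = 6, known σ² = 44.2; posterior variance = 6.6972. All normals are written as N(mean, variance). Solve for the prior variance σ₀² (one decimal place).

σ₀² = 73.7

For the Normal–Normal model with known σ², precisions add: τ_n = τ₀ + n/σ².
So 1/σ₀² = 1/6.6972 − 6/44.2 = 0.149316 − 0.135747 = 0.013569.
Hence σ₀² = 1/0.013569 ≈ 73.7.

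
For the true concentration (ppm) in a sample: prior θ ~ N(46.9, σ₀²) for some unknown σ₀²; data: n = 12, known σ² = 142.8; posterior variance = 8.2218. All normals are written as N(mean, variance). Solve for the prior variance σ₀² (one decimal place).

Posterior precision equals prior precision plus data precision: 1/σ_n² = 1/σ₀² + n/σ².
So 1/σ₀² = 1/8.2218 − 12/142.8 = 0.121628 − 0.084034 = 0.037594.
Hence σ₀² = 1/0.037594 ≈ 26.6.

σ₀² = 26.6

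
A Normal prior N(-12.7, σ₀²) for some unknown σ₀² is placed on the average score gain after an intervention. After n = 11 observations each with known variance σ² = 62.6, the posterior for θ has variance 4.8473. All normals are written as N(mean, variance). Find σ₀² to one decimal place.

Posterior precision equals prior precision plus data precision: 1/σ_n² = 1/σ₀² + n/σ².
So 1/σ₀² = 1/4.8473 − 11/62.6 = 0.206300 − 0.175719 = 0.030581.
Hence σ₀² = 1/0.030581 ≈ 32.7.

σ₀² = 32.7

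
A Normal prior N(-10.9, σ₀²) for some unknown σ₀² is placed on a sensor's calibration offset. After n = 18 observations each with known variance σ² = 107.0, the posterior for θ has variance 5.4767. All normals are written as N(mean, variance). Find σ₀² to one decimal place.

Posterior precision equals prior precision plus data precision: 1/σ_n² = 1/σ₀² + n/σ².
So 1/σ₀² = 1/5.4767 − 18/107.0 = 0.182592 − 0.168224 = 0.014368.
Hence σ₀² = 1/0.014368 ≈ 69.6.

σ₀² = 69.6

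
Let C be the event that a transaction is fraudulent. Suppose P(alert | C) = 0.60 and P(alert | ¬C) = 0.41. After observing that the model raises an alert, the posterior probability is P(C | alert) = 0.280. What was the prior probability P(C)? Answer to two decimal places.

P(C) = 0.21

Bayes' rule in odds form gives O(C|E) = O(C)·[P(E|C)/P(E|¬C)], hence O(C) = O(C|E)/LR.
Posterior odds = 0.280/(1−0.280) = 0.3889. LR = 0.60/0.41 = 1.4634.
Prior odds = 0.3889/1.4634 = 0.2658, so P(C) = 0.2658/(1+0.2658) ≈ 0.21.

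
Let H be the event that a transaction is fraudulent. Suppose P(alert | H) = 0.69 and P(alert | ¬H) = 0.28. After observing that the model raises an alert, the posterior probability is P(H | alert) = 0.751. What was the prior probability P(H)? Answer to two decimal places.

In odds form, posterior odds = prior odds × likelihood ratio, so prior odds = posterior odds ÷ LR.
Posterior odds = 0.751/(1−0.751) = 3.0161. LR = 0.69/0.28 = 2.4643.
Prior odds = 3.0161/2.4643 = 1.2239, so P(H) = 1.2239/(1+1.2239) ≈ 0.55.

P(H) = 0.55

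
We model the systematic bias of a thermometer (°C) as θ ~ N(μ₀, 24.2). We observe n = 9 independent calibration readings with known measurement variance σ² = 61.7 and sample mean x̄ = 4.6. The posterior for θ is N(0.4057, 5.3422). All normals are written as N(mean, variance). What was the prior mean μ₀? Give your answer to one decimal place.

With known observation variance, the Normal–Normal posterior has precision τ_n = τ₀ + n/σ² and mean μ_n = (τ₀μ₀ + (n/σ²)x̄)/τ_n.
Here τ₀ = 1/24.2 = 0.041322 and τ_data = 9/61.7 = 0.145867, so τ_n = 0.187189.
Rearranging for μ₀: μ₀ = (μ_n·τ_n − τ_data·x̄)/τ₀ = (0.4057·0.187189 − 0.145867·4.6) / 0.041322 = -0.595046/0.041322 ≈ -14.4.

μ₀ = -14.4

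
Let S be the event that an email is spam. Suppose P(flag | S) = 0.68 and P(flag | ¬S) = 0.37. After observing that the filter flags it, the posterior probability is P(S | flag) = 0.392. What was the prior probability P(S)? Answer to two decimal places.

P(S) = 0.26

Bayes' rule in odds form gives O(S|E) = O(S)·[P(E|S)/P(E|¬S)], hence O(S) = O(S|E)/LR.
Posterior odds = 0.392/(1−0.392) = 0.6447. LR = 0.68/0.37 = 1.8378.
Prior odds = 0.6447/1.8378 = 0.3508, so P(S) = 0.3508/(1+0.3508) ≈ 0.26.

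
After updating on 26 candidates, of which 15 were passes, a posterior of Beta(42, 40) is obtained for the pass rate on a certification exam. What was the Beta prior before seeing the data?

Under Beta–binomial conjugacy the posterior parameters are (a+s, b+f).
So a = 42 − 15 = 27 and b = 40 − 11 = 29.

Beta(27, 29)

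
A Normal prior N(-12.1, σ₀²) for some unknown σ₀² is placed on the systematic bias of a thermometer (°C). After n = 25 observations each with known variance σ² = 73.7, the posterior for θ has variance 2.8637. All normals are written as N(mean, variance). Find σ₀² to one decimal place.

σ₀² = 100.1

For the Normal–Normal model with known σ², precisions add: τ_n = τ₀ + n/σ².
So 1/σ₀² = 1/2.8637 − 25/73.7 = 0.349199 − 0.339213 = 0.009986.
Hence σ₀² = 1/0.009986 ≈ 100.1.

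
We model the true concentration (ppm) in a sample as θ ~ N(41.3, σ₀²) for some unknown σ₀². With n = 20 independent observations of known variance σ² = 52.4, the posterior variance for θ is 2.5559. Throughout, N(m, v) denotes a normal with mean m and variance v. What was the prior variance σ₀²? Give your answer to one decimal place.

σ₀² = 104.5

For the Normal–Normal model with known σ², precisions add: τ_n = τ₀ + n/σ².
So 1/σ₀² = 1/2.5559 − 20/52.4 = 0.391252 − 0.381679 = 0.009573.
Hence σ₀² = 1/0.009573 ≈ 104.5.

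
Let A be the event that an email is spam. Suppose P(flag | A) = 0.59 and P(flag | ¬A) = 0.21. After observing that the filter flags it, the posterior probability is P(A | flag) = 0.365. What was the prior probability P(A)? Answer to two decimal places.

P(A) = 0.17

In odds form, posterior odds = prior odds × likelihood ratio, so prior odds = posterior odds ÷ LR.
Posterior odds = 0.365/(1−0.365) = 0.5748. LR = 0.59/0.21 = 2.8095.
Prior odds = 0.5748/2.8095 = 0.2046, so P(A) = 0.2046/(1+0.2046) ≈ 0.17.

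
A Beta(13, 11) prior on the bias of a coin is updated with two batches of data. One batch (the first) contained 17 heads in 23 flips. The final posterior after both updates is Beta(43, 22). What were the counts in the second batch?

13 heads and 5 tails

Because Beta–binomial updating is additive in the counts, the combined data contributed (α_post−α_prior, β_post−β_prior) successes and failures.
Total across both batches: 43−13=30 heads, 22−11=11 tails.
Subtract the first batch: 30−17=13 heads and 11−6=5 tails.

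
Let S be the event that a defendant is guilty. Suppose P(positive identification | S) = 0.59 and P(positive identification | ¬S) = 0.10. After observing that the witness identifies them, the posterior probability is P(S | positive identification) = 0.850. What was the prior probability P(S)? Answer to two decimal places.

P(S) = 0.49

In odds form, posterior odds = prior odds × likelihood ratio, so prior odds = posterior odds ÷ LR.
Posterior odds = 0.850/(1−0.850) = 5.6667. LR = 0.59/0.10 = 5.9000.
Prior odds = 5.6667/5.9000 = 0.9605, so P(S) = 0.9605/(1+0.9605) ≈ 0.49.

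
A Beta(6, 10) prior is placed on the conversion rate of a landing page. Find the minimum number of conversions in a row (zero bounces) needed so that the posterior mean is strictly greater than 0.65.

After k conversions and 0 bounces the posterior is Beta(6+k, 10), with mean (6+k)/(6+10+k).
Set (6+k)/(16+k) > 0.65 and solve: k > (0.65·16 − 6)/(1 − 0.65) = 12.571.
The smallest integer exceeding 12.571 is 13.

k = 13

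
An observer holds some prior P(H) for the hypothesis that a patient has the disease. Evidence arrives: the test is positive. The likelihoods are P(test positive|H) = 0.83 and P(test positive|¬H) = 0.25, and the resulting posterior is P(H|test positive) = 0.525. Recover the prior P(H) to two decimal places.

P(H) = 0.25

Bayes' rule in odds form gives O(H|E) = O(H)·[P(E|H)/P(E|¬H)], hence O(H) = O(H|E)/LR.
Posterior odds = 0.525/(1−0.525) = 1.1053. LR = 0.83/0.25 = 3.3200.
Prior odds = 1.1053/3.3200 = 0.3329, so P(H) = 0.3329/(1+0.3329) ≈ 0.25.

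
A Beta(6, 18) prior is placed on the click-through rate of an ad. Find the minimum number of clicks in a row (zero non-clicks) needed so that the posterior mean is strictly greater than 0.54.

k = 16

After k clicks and 0 non-clicks the posterior is Beta(6+k, 18), with mean (6+k)/(6+18+k).
Set (6+k)/(24+k) > 0.54 and solve: k > (0.54·24 − 6)/(1 − 0.54) = 15.130.
The smallest integer exceeding 15.130 is 16.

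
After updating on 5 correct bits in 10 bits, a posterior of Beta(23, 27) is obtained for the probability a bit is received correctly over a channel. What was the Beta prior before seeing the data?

Beta(18, 22)

Beta is conjugate to the binomial likelihood: posterior = Beta(α+s, β+f).
Subtract the data counts: 23−5=18, 27−5=22.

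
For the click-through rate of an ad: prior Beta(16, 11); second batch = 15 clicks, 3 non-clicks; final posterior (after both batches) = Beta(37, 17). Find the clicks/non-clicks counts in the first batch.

Sequential conjugate updates are equivalent to a single update on the pooled data, so total successes = posterior α − prior α and total failures = posterior β − prior β.
Total across both batches: 37−16=21 clicks, 17−11=6 non-clicks.
Subtract the second batch: 21−15=6 clicks and 6−3=3 non-clicks.

6 clicks and 3 non-clicks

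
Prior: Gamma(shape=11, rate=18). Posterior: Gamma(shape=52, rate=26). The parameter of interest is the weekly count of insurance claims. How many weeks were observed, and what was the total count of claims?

Gamma–Poisson conjugacy: posterior shape = α + Σxᵢ, posterior rate = β + n.
Matching: Σxᵢ = 52 − 11 = 41 and n = 26 − 18 = 8.

n = 8 weeks with total 41 claims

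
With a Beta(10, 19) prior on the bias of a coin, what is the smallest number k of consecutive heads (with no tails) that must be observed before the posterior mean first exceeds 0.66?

After k heads and 0 tails the posterior is Beta(10+k, 19), with mean (10+k)/(10+19+k).
Set (10+k)/(29+k) > 0.66 and solve: k > (0.66·29 − 10)/(1 − 0.66) = 26.882.
The smallest integer exceeding 26.882 is 27.

k = 27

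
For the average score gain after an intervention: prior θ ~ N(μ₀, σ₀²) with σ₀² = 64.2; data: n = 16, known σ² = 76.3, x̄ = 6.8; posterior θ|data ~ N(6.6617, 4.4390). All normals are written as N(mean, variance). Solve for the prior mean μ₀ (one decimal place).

μ₀ = 4.8

The posterior mean is a precision-weighted average: μ_n = (τ₀μ₀ + τ_data·x̄)/(τ₀+τ_data), with τ₀=1/σ₀² and τ_data=n/σ².
Here τ₀ = 1/64.2 = 0.015576 and τ_data = 16/76.3 = 0.209699, so τ_n = 0.225275.
Rearranging for μ₀: μ₀ = (μ_n·τ_n − τ_data·x̄)/τ₀ = (6.6617·0.225275 − 0.209699·6.8) / 0.015576 = 0.074761/0.015576 ≈ 4.8.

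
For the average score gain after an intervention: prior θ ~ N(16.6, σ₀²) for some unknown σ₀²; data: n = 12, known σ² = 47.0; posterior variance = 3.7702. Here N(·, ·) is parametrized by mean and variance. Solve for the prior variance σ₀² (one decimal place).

σ₀² = 100.8

Posterior precision equals prior precision plus data precision: 1/σ_n² = 1/σ₀² + n/σ².
So 1/σ₀² = 1/3.7702 − 12/47.0 = 0.265238 − 0.255319 = 0.009919.
Hence σ₀² = 1/0.009919 ≈ 100.8.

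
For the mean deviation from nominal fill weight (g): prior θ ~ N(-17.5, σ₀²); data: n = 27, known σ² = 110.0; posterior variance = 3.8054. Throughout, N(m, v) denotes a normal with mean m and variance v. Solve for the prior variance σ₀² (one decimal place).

For the Normal–Normal model with known σ², precisions add: τ_n = τ₀ + n/σ².
So 1/σ₀² = 1/3.8054 − 27/110.0 = 0.262784 − 0.245455 = 0.017329.
Hence σ₀² = 1/0.017329 ≈ 57.7.

σ₀² = 57.7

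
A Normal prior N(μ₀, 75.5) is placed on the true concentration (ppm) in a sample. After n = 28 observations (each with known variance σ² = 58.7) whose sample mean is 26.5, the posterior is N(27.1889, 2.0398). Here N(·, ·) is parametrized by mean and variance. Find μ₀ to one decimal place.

With known observation variance, the Normal–Normal posterior has precision τ_n = τ₀ + n/σ² and mean μ_n = (τ₀μ₀ + (n/σ²)x̄)/τ_n.
Here τ₀ = 1/75.5 = 0.013245 and τ_data = 28/58.7 = 0.477002, so τ_n = 0.490247.
Rearranging for μ₀: μ₀ = (μ_n·τ_n − τ_data·x̄)/τ₀ = (27.1889·0.490247 − 0.477002·26.5) / 0.013245 = 0.688724/0.013245 ≈ 52.0.

μ₀ = 52.0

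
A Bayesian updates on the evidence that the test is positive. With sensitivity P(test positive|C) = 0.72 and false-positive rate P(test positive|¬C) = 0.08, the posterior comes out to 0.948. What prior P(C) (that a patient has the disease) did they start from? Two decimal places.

Bayes' rule in odds form gives O(C|E) = O(C)·[P(E|C)/P(E|¬C)], hence O(C) = O(C|E)/LR.
Posterior odds = 0.948/(1−0.948) = 18.2308. LR = 0.72/0.08 = 9.0000.
Prior odds = 18.2308/9.0000 = 2.0256, so P(C) = 2.0256/(1+2.0256) ≈ 0.67.

P(C) = 0.67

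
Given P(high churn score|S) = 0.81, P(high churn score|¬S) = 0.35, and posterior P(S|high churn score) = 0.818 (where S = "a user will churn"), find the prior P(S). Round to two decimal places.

P(S) = 0.66

In odds form, posterior odds = prior odds × likelihood ratio, so prior odds = posterior odds ÷ LR.
Posterior odds = 0.818/(1−0.818) = 4.4945. LR = 0.81/0.35 = 2.3143.
Prior odds = 4.4945/2.3143 = 1.9421, so P(S) = 1.9421/(1+1.9421) ≈ 0.66.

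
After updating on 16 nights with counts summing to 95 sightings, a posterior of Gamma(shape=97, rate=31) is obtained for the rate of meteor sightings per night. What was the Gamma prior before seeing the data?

Gamma(shape=2, rate=15)

A Gamma(α, β) prior (rate parametrization) on a Poisson rate with n observations summing to S gives posterior Gamma(α+S, β+n).
So α = 97 − 95 = 2 and β = 31 − 16 = 15.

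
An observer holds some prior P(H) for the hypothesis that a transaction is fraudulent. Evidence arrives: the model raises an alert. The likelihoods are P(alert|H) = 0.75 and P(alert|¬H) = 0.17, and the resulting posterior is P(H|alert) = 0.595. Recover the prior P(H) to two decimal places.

P(H) = 0.25

Bayes' rule in odds form gives O(H|E) = O(H)·[P(E|H)/P(E|¬H)], hence O(H) = O(H|E)/LR.
Posterior odds = 0.595/(1−0.595) = 1.4691. LR = 0.75/0.17 = 4.4118.
Prior odds = 1.4691/4.4118 = 0.3330, so P(H) = 0.3330/(1+0.3330) ≈ 0.25.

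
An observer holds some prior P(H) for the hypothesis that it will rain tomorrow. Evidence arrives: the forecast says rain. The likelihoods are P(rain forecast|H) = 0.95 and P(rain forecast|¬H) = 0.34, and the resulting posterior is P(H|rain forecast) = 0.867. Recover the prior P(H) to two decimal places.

P(H) = 0.70

In odds form, posterior odds = prior odds × likelihood ratio, so prior odds = posterior odds ÷ LR.
Posterior odds = 0.867/(1−0.867) = 6.5188. LR = 0.95/0.34 = 2.7941.
Prior odds = 6.5188/2.7941 = 2.3331, so P(H) = 2.3331/(1+2.3331) ≈ 0.70.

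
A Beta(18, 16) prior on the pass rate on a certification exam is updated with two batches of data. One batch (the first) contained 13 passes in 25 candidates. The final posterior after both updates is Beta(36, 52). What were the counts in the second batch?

Because Beta–binomial updating is additive in the counts, the combined data contributed (α_post−α_prior, β_post−β_prior) successes and failures.
Total across both batches: 36−18=18 passes, 52−16=36 failures.
Subtract the first batch: 18−13=5 passes and 36−12=24 failures.

5 passes and 24 failures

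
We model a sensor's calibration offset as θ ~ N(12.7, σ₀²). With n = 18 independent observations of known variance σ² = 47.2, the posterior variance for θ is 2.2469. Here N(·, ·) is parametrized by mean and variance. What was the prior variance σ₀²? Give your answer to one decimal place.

σ₀² = 15.7

Posterior precision equals prior precision plus data precision: 1/σ_n² = 1/σ₀² + n/σ².
So 1/σ₀² = 1/2.2469 − 18/47.2 = 0.445058 − 0.381356 = 0.063702.
Hence σ₀² = 1/0.063702 ≈ 15.7.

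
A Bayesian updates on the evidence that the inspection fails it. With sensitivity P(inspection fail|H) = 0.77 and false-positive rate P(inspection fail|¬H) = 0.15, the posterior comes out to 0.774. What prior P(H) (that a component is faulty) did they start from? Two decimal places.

P(H) = 0.40

Bayes' rule in odds form gives O(H|E) = O(H)·[P(E|H)/P(E|¬H)], hence O(H) = O(H|E)/LR.
Posterior odds = 0.774/(1−0.774) = 3.4248. LR = 0.77/0.15 = 5.1333.
Prior odds = 3.4248/5.1333 = 0.6672, so P(H) = 0.6672/(1+0.6672) ≈ 0.40.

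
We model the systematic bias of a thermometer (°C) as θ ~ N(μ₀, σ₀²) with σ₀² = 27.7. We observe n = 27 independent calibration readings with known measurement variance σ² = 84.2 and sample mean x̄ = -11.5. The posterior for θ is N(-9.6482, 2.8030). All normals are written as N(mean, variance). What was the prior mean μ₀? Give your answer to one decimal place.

The posterior mean is a precision-weighted average: μ_n = (τ₀μ₀ + τ_data·x̄)/(τ₀+τ_data), with τ₀=1/σ₀² and τ_data=n/σ².
Here τ₀ = 1/27.7 = 0.036101 and τ_data = 27/84.2 = 0.320665, so τ_n = 0.356766.
Rearranging for μ₀: μ₀ = (μ_n·τ_n − τ_data·x̄)/τ₀ = (-9.6482·0.356766 − 0.320665·-11.5) / 0.036101 = 0.245498/0.036101 ≈ 6.8.

μ₀ = 6.8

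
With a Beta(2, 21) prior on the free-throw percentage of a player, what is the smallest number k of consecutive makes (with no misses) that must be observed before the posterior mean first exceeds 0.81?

k = 88

After k makes and 0 misses the posterior is Beta(2+k, 21), with mean (2+k)/(2+21+k).
Set (2+k)/(23+k) > 0.81 and solve: k > (0.81·23 − 2)/(1 − 0.81) = 87.526.
The smallest integer exceeding 87.526 is 88.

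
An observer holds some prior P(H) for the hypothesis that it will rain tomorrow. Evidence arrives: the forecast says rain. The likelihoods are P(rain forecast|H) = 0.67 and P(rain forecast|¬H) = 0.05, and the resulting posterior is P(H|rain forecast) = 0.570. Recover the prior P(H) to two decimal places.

P(H) = 0.09

Bayes' rule in odds form gives O(H|E) = O(H)·[P(E|H)/P(E|¬H)], hence O(H) = O(H|E)/LR.
Posterior odds = 0.570/(1−0.570) = 1.3256. LR = 0.67/0.05 = 13.4000.
Prior odds = 1.3256/13.4000 = 0.0989, so P(H) = 0.0989/(1+0.0989) ≈ 0.09.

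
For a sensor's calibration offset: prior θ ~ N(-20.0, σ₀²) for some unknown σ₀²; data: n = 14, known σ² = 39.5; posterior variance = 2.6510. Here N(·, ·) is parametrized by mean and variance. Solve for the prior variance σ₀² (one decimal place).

σ₀² = 43.9

Posterior precision equals prior precision plus data precision: 1/σ_n² = 1/σ₀² + n/σ².
So 1/σ₀² = 1/2.6510 − 14/39.5 = 0.377216 − 0.354430 = 0.022786.
Hence σ₀² = 1/0.022786 ≈ 43.9.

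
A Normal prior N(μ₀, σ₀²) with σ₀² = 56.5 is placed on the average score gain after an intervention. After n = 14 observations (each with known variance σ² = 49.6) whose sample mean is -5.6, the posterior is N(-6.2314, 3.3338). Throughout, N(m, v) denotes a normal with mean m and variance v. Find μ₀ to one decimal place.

The posterior mean is a precision-weighted average: μ_n = (τ₀μ₀ + τ_data·x̄)/(τ₀+τ_data), with τ₀=1/σ₀² and τ_data=n/σ².
Here τ₀ = 1/56.5 = 0.017699 and τ_data = 14/49.6 = 0.282258, so τ_n = 0.299957.
Rearranging for μ₀: μ₀ = (μ_n·τ_n − τ_data·x̄)/τ₀ = (-6.2314·0.299957 − 0.282258·-5.6) / 0.017699 = -0.288507/0.017699 ≈ -16.3.

μ₀ = -16.3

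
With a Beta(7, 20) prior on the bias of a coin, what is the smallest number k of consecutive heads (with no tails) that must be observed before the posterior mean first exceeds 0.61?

After k heads and 0 tails the posterior is Beta(7+k, 20), with mean (7+k)/(7+20+k).
Set (7+k)/(27+k) > 0.61 and solve: k > (0.61·27 − 7)/(1 − 0.61) = 24.282.
The smallest integer exceeding 24.282 is 25.

k = 25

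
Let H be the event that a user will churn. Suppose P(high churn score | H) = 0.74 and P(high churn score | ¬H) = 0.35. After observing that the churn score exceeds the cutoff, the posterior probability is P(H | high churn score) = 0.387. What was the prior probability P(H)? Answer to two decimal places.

P(H) = 0.23

In odds form, posterior odds = prior odds × likelihood ratio, so prior odds = posterior odds ÷ LR.
Posterior odds = 0.387/(1−0.387) = 0.6313. LR = 0.74/0.35 = 2.1143.
Prior odds = 0.6313/2.1143 = 0.2986, so P(H) = 0.2986/(1+0.2986) ≈ 0.23.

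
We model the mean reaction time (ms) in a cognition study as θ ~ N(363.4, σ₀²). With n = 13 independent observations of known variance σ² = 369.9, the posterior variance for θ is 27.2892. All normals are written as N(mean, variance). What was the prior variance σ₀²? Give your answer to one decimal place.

Posterior precision equals prior precision plus data precision: 1/σ_n² = 1/σ₀² + n/σ².
So 1/σ₀² = 1/27.2892 − 13/369.9 = 0.036645 − 0.035145 = 0.001500.
Hence σ₀² = 1/0.001500 ≈ 666.7.

σ₀² = 666.7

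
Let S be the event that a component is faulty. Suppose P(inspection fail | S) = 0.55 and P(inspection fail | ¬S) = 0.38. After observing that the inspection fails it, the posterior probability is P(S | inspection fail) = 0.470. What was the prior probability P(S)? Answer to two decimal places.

P(S) = 0.38

Bayes' rule in odds form gives O(S|E) = O(S)·[P(E|S)/P(E|¬S)], hence O(S) = O(S|E)/LR.
Posterior odds = 0.470/(1−0.470) = 0.8868. LR = 0.55/0.38 = 1.4474.
Prior odds = 0.8868/1.4474 = 0.6127, so P(S) = 0.6127/(1+0.6127) ≈ 0.38.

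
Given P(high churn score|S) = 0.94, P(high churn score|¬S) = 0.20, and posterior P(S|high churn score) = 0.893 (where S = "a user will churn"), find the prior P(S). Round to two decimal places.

P(S) = 0.64

In odds form, posterior odds = prior odds × likelihood ratio, so prior odds = posterior odds ÷ LR.
Posterior odds = 0.893/(1−0.893) = 8.3458. LR = 0.94/0.20 = 4.7000.
Prior odds = 8.3458/4.7000 = 1.7757, so P(S) = 1.7757/(1+1.7757) ≈ 0.64.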